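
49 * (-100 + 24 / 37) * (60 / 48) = -225155 / 37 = -6085.27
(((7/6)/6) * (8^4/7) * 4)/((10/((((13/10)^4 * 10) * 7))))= 51181312/5625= 9098.90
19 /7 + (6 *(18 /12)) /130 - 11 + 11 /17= -117099 /15470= -7.57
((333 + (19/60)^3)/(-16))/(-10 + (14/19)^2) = 25968484099/11798784000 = 2.20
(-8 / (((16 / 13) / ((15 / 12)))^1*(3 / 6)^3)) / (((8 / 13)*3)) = -845 / 24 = -35.21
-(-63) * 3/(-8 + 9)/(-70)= -27/10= -2.70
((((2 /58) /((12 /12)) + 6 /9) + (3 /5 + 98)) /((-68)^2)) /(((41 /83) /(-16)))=-3585268 /5154315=-0.70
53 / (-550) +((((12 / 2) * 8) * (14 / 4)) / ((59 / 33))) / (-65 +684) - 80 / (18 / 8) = -6417673717 / 180778950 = -35.50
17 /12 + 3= 53 /12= 4.42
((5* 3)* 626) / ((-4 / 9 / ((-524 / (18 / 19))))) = 11685855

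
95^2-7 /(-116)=9025.06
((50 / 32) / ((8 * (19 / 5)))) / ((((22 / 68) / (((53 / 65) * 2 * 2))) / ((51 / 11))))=1148775 / 478192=2.40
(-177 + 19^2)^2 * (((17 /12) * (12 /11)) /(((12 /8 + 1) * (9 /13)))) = 14964352 /495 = 30231.01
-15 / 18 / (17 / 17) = -5 / 6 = -0.83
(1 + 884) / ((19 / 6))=5310 / 19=279.47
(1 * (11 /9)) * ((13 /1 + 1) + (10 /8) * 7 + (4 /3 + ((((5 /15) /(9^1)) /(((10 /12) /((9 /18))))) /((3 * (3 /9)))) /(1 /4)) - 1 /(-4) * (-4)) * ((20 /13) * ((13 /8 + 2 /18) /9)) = 5735125 /682344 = 8.41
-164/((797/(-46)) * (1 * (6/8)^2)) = 120704/7173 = 16.83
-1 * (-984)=984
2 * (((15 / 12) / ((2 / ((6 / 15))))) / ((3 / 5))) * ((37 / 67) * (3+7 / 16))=10175 / 6432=1.58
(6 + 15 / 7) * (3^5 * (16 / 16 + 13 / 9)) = 33858 / 7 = 4836.86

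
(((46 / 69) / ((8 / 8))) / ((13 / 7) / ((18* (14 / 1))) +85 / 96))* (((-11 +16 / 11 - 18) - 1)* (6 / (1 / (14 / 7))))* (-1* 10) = 354493440 / 138589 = 2557.88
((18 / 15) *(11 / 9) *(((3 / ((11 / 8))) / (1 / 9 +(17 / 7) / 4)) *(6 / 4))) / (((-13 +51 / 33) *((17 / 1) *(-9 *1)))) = 176 / 46155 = 0.00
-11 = -11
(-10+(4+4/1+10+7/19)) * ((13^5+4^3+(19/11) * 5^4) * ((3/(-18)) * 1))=-108565253/209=-519450.97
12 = 12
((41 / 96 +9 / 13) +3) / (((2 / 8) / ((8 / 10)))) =5141 / 390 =13.18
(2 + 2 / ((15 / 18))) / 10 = 11 / 25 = 0.44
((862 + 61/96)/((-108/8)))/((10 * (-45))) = 82813/583200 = 0.14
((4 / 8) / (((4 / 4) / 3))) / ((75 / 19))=19 / 50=0.38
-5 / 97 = -0.05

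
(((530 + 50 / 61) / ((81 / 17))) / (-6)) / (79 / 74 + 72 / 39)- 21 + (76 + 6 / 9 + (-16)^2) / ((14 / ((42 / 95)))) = -66577492093 / 3947142555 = -16.87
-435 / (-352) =435 / 352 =1.24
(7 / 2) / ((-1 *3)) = -1.17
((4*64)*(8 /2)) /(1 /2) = 2048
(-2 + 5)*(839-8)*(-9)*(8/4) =-44874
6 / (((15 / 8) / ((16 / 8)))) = 32 / 5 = 6.40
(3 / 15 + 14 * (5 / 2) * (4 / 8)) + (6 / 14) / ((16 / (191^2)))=557127 / 560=994.87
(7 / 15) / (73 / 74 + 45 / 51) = 8806 / 35265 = 0.25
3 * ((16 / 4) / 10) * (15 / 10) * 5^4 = 1125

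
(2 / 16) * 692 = 173 / 2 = 86.50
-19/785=-0.02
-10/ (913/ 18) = -180/ 913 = -0.20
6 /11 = 0.55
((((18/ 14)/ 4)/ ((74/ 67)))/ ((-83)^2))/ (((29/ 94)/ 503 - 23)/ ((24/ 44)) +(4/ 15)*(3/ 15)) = -356388075/ 355271041515446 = -0.00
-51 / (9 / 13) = -221 / 3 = -73.67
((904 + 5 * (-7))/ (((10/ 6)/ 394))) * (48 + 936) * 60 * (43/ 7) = 521533311552/ 7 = 74504758793.14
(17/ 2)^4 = 83521/ 16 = 5220.06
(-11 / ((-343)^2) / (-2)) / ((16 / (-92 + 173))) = 891 / 3764768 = 0.00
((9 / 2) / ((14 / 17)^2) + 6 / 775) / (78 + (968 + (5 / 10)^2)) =672709 / 105950250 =0.01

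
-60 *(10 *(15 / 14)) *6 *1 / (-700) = 270 / 49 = 5.51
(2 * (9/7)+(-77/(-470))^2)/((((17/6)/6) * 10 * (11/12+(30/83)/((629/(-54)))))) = 666271759302/1072430566375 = 0.62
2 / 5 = 0.40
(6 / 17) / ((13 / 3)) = 18 / 221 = 0.08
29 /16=1.81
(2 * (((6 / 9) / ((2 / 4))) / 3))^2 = 0.79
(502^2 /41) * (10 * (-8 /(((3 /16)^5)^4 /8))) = -194978651037545606747299313090560 /142958160441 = -1363886121897986284870.25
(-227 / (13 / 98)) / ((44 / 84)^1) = -467166 / 143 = -3266.90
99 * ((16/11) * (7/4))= 252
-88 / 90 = -44 / 45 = -0.98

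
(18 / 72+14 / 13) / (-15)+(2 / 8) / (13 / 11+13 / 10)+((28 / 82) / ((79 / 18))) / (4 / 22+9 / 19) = 317298061 / 2422836780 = 0.13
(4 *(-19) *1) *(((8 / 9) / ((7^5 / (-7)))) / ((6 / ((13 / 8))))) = 494 / 64827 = 0.01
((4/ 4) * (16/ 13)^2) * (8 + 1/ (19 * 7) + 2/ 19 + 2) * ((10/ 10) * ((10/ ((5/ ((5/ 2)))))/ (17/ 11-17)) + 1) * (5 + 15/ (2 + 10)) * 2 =49496000/ 382109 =129.53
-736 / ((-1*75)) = 736 / 75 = 9.81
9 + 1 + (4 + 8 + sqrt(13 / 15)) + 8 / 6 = sqrt(195) / 15 + 70 / 3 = 24.26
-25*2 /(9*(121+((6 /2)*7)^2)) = -25 /2529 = -0.01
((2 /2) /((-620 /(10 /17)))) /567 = -1 /597618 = -0.00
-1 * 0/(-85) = 0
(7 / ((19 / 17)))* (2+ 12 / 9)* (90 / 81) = 11900 / 513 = 23.20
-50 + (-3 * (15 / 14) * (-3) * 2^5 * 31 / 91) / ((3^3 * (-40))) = -31912 / 637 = -50.10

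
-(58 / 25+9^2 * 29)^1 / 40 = -58783 / 1000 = -58.78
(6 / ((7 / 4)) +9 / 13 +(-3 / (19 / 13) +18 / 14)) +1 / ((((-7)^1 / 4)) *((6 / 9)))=4317 / 1729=2.50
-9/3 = -3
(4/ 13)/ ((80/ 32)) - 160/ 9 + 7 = -6233/ 585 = -10.65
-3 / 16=-0.19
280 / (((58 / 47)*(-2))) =-3290 / 29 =-113.45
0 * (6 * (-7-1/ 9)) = 0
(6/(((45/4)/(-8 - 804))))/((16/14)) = -5684/15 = -378.93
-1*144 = -144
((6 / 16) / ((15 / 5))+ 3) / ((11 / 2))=25 / 44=0.57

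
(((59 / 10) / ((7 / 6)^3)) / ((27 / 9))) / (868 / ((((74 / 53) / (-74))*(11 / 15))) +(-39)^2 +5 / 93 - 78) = -0.00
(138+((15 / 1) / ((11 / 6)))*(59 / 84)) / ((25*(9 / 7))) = 7379 / 1650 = 4.47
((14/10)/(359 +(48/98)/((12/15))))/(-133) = -49/1673995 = -0.00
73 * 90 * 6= 39420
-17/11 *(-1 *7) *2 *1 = 238/11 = 21.64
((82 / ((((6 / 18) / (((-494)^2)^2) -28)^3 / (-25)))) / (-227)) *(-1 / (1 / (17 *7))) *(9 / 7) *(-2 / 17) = -210432840456305459676255452442084556800 / 28417580731938989444446318800651816971869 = -0.01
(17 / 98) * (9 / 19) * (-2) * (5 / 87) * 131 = -33405 / 26999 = -1.24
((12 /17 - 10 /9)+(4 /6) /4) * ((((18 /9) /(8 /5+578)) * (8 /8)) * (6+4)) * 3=-1825 /73899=-0.02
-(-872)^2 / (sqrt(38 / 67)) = -380192 * sqrt(2546) / 19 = -1009667.96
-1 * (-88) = 88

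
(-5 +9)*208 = 832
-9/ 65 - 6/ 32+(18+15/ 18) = 57743/ 3120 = 18.51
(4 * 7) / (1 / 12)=336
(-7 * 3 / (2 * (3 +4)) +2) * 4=2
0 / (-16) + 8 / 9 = 8 / 9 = 0.89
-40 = -40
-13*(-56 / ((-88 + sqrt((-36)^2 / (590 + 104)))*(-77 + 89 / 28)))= 1176*sqrt(694) / 17798195 + 5985056 / 53394585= 0.11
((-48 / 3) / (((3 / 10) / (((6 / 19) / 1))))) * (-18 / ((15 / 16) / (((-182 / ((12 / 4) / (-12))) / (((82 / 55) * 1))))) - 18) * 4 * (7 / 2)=1725346560 / 779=2214822.28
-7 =-7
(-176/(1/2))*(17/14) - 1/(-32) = -427.40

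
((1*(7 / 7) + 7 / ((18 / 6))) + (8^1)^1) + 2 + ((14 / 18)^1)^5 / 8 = 6315367 / 472392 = 13.37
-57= -57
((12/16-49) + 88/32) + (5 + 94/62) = -2417/62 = -38.98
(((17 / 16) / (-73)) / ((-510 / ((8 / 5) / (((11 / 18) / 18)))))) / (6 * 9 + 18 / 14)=21 / 863225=0.00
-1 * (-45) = 45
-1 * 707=-707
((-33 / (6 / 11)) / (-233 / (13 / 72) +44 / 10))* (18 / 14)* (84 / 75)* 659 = 9329463 / 208985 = 44.64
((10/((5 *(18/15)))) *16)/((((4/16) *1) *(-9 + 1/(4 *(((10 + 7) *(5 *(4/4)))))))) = -108800/9177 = -11.86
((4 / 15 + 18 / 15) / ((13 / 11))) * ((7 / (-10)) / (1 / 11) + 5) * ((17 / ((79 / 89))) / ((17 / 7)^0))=-1647657 / 25675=-64.17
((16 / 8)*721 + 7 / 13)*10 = 187530 / 13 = 14425.38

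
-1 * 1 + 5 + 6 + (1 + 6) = 17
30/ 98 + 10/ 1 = 505/ 49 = 10.31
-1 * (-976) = 976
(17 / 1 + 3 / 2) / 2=37 / 4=9.25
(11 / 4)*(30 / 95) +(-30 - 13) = -1601 / 38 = -42.13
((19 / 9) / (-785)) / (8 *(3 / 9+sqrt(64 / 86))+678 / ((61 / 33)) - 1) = -3360359399 / 460229710529625+2262368 *sqrt(86) / 153409903509875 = -0.00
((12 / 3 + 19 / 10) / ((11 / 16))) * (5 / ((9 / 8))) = 3776 / 99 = 38.14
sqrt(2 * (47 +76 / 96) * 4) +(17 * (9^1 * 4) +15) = 646.55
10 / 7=1.43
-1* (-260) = 260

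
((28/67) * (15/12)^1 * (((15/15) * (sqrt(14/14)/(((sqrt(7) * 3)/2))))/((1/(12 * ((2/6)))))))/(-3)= -40 * sqrt(7)/603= -0.18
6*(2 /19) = 12 /19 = 0.63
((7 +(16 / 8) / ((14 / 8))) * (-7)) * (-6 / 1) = 342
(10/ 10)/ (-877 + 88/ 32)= -4/ 3497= -0.00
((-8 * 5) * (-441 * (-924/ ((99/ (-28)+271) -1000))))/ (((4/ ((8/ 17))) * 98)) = 1034880/ 38743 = 26.71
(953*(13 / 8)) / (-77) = -12389 / 616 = -20.11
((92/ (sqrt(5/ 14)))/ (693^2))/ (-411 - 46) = -92 * sqrt(70)/ 1097368965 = -0.00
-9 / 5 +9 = 36 / 5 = 7.20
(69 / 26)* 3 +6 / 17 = 3675 / 442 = 8.31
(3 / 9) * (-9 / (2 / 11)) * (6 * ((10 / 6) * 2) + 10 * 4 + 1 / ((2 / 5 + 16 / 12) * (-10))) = -102861 / 104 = -989.05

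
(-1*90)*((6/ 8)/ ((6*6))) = -15/ 8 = -1.88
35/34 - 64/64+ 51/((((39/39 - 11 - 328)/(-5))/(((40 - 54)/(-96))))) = 12819/91936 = 0.14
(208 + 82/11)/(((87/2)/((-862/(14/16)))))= -10895680/2233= -4879.39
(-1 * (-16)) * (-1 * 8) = -128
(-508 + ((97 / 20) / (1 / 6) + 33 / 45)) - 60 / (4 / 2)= -3049 / 6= -508.17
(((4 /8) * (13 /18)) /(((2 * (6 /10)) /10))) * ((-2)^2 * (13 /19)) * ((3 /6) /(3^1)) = 4225 /3078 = 1.37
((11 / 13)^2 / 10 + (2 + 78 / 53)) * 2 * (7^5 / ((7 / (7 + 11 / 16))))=93727546479 / 716560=130802.09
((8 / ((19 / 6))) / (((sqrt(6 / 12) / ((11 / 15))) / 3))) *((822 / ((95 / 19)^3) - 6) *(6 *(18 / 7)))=4105728 *sqrt(2) / 83125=69.85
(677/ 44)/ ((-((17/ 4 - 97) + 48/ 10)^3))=1354000/ 59867373269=0.00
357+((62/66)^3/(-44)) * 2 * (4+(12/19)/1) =243641507/682803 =356.83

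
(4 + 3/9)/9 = 13/27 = 0.48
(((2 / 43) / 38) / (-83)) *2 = -2 / 67811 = -0.00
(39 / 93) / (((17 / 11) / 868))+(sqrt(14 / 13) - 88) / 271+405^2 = sqrt(182) / 3523+756746763 / 4607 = 164260.21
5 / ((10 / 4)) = 2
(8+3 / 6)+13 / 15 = 281 / 30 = 9.37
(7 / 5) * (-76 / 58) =-266 / 145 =-1.83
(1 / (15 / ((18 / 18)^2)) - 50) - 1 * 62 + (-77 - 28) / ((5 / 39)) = -13964 / 15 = -930.93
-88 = -88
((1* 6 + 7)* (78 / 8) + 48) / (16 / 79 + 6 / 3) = 18407 / 232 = 79.34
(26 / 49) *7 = 26 / 7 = 3.71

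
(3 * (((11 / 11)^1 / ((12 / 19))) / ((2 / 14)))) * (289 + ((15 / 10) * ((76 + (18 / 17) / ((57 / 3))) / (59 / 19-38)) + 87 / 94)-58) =10739983415 / 1412632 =7602.82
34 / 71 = 0.48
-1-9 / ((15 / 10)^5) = -59 / 27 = -2.19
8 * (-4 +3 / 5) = -136 / 5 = -27.20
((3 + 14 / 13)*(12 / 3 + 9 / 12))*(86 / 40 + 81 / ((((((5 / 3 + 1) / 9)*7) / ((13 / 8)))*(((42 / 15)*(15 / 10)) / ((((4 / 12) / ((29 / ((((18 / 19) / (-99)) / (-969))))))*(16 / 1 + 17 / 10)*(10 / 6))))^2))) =41.64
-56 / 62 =-28 / 31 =-0.90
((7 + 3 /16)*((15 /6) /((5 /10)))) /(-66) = -575 /1056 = -0.54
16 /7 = 2.29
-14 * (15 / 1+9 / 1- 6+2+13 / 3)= -1022 / 3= -340.67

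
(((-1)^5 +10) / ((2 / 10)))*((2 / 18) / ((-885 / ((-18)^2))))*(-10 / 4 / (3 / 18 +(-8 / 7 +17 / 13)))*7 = 1031940 / 10679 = 96.63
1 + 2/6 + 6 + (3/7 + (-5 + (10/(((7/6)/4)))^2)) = 173206/147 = 1178.27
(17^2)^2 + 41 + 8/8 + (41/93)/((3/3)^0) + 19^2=7804973/93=83924.44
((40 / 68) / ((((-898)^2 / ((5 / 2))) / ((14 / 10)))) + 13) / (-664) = -178215319 / 9102688352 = -0.02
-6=-6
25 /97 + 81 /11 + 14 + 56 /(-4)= 8132 /1067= 7.62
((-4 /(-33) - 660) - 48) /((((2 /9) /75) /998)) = -2622744000 /11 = -238431272.73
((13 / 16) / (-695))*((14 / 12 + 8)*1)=-143 / 13344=-0.01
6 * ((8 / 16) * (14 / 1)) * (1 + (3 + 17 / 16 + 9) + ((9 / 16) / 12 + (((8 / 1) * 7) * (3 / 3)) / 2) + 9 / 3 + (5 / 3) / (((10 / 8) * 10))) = 304031 / 160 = 1900.19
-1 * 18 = -18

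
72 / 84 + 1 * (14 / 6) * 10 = 24.19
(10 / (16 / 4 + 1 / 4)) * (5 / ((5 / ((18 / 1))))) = 720 / 17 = 42.35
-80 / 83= -0.96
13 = 13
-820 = -820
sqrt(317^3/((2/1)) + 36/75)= sqrt(1592750698)/10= 3990.93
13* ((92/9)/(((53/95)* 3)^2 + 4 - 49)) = -2698475/856899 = -3.15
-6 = -6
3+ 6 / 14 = 24 / 7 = 3.43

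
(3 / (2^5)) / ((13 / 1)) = 0.01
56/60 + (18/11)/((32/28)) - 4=-1079/660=-1.63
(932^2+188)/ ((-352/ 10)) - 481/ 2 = -1096597/ 44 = -24922.66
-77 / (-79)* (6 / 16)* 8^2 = 1848 / 79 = 23.39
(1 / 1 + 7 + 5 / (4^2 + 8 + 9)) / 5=269 / 165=1.63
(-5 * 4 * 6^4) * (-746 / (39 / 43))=21319532.31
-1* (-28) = 28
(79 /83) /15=79 /1245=0.06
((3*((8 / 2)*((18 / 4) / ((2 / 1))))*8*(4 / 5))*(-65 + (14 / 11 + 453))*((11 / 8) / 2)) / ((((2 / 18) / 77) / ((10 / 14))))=22891572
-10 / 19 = -0.53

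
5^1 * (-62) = -310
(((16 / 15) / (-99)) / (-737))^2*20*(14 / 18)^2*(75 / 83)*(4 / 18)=501760 / 966345081060249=0.00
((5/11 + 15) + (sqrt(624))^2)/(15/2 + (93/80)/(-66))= 1125440/13169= 85.46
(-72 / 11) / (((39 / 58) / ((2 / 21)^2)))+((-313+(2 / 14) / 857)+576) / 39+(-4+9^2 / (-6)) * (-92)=9708013468 / 6004999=1616.66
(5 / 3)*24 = 40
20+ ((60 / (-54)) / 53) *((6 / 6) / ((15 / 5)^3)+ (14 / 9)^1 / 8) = 515035 / 25758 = 20.00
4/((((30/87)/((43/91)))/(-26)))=-4988/35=-142.51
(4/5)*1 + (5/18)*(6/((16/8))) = 49/30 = 1.63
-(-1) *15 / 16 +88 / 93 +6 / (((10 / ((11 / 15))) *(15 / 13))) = 421303 / 186000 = 2.27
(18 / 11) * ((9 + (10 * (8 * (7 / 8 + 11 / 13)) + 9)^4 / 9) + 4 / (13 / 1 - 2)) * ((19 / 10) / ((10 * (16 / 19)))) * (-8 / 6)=-26258671046065069 / 1036764300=-25327522.41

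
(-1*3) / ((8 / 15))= -45 / 8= -5.62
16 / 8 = 2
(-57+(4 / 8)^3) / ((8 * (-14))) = 65 / 128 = 0.51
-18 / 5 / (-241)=18 / 1205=0.01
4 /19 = 0.21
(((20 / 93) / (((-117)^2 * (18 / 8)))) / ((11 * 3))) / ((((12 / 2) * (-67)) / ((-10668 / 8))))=17780 / 25332959223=0.00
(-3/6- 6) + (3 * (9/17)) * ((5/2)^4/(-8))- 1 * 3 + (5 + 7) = -11435/2176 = -5.26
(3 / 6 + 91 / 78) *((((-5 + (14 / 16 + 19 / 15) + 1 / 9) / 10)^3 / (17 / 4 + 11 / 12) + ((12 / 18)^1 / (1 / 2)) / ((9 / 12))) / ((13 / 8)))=427576638331 / 235029600000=1.82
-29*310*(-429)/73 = 3856710/73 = 52831.64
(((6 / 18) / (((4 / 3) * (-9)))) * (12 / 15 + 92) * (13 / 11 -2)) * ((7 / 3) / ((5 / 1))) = 812 / 825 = 0.98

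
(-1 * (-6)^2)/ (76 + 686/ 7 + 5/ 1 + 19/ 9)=-162/ 815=-0.20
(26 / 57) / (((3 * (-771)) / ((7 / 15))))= -182 / 1977615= -0.00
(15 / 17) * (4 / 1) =3.53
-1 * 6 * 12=-72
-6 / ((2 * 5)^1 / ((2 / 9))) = -2 / 15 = -0.13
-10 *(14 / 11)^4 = -384160 / 14641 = -26.24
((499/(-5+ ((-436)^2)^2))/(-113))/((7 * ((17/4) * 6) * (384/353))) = -176147/279894165362102592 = -0.00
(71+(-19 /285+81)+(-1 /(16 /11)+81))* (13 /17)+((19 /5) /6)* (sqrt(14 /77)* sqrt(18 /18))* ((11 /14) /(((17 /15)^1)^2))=285* sqrt(22) /8092+724607 /4080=177.76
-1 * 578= -578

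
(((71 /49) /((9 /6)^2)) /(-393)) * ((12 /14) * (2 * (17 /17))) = -1136 /404397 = -0.00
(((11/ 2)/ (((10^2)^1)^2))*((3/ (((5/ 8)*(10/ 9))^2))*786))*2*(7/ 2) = 7353423/ 390625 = 18.82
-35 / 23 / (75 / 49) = -343 / 345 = -0.99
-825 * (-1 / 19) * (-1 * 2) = -1650 / 19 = -86.84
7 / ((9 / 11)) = 77 / 9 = 8.56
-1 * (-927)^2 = -859329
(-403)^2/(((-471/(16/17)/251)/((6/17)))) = -1304469088/45373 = -28749.90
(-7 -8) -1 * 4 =-19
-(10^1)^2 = -100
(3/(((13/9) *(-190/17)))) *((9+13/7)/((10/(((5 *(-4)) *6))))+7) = 396117/17290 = 22.91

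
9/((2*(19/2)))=9/19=0.47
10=10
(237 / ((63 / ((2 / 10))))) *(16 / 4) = 316 / 105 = 3.01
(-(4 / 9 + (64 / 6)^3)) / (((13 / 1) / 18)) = -65560 / 39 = -1681.03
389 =389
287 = 287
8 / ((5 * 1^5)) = 8 / 5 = 1.60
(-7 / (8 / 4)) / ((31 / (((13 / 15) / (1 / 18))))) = -273 / 155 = -1.76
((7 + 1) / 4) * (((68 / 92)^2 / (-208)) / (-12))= 289 / 660192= 0.00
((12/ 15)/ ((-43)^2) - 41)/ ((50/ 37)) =-14024517/ 462250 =-30.34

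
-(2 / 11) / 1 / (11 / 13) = -26 / 121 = -0.21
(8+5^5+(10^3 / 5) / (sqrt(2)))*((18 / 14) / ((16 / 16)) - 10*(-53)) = 371900*sqrt(2) / 7+11651627 / 7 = 1739653.29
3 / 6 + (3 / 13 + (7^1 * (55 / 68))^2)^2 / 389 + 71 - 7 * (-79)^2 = -61303621146376439 / 1405633039616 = -43612.82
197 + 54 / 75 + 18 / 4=10111 / 50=202.22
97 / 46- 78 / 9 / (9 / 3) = -323 / 414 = -0.78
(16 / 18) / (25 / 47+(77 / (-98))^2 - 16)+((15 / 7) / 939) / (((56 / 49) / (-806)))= -2573226067 / 1541518740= -1.67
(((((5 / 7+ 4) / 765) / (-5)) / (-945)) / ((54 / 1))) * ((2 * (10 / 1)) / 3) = 22 / 136632825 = 0.00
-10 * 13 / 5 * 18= -468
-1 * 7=-7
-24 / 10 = -12 / 5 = -2.40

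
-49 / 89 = -0.55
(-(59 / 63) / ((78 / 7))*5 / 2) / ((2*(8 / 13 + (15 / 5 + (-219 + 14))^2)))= -59 / 22915872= -0.00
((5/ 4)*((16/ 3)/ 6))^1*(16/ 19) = 160/ 171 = 0.94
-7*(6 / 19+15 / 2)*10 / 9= -1155 / 19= -60.79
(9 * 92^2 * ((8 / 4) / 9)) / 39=16928 / 39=434.05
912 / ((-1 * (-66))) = 152 / 11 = 13.82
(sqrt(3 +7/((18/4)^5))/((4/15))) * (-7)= -35 * sqrt(177371)/324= -45.50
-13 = -13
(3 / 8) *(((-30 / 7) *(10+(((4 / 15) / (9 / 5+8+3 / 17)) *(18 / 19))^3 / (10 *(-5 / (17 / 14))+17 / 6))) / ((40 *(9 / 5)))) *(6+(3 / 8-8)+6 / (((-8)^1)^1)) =798741417868595 / 1506678612038656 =0.53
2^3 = 8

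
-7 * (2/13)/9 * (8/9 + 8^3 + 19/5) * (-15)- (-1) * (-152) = 272162/351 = 775.39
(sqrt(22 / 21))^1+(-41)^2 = sqrt(462) / 21+1681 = 1682.02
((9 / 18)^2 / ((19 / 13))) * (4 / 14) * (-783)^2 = 7970157 / 266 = 29963.00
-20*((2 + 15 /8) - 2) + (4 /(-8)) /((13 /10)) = -985 /26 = -37.88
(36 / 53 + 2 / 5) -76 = -19854 / 265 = -74.92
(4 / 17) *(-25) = -100 / 17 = -5.88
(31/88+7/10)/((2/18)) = 9.47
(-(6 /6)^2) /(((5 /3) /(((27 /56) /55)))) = -81 /15400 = -0.01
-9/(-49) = 9/49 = 0.18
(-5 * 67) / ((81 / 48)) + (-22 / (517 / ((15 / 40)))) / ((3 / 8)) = -251974 / 1269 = -198.56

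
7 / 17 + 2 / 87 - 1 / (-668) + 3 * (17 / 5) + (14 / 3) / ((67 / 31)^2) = 86004269841 / 7391677180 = 11.64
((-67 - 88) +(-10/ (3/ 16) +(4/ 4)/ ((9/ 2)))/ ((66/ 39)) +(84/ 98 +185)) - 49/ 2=-34687/ 1386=-25.03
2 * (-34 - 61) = -190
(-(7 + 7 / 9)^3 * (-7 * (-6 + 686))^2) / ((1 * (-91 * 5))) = 222044480000 / 9477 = 23429828.00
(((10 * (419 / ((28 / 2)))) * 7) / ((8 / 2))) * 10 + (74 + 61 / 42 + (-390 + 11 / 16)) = 1654343 / 336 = 4923.64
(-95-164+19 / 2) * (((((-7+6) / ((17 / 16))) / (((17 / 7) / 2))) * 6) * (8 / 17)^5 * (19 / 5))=208772530176 / 2051693365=101.76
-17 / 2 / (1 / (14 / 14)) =-17 / 2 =-8.50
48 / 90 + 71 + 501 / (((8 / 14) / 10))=265171 / 30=8839.03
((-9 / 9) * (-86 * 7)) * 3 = 1806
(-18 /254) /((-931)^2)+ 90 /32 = 4953538971 /1761258352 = 2.81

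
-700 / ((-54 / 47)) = 16450 / 27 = 609.26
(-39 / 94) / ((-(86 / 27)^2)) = 28431 / 695224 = 0.04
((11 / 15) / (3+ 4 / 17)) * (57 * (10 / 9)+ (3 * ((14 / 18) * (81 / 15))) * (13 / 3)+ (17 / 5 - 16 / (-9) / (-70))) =649604 / 23625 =27.50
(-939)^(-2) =1 / 881721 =0.00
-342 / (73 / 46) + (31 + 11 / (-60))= -808943 / 4380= -184.69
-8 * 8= -64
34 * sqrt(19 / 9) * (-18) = -204 * sqrt(19) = -889.22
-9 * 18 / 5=-162 / 5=-32.40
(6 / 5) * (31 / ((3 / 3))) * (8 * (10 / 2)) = 1488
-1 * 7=-7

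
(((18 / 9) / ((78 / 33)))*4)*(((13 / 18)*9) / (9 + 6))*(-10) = -44 / 3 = -14.67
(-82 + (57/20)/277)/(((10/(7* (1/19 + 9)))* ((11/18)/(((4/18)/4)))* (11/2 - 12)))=12429193/1710475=7.27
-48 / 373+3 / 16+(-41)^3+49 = -411027745 / 5968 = -68871.94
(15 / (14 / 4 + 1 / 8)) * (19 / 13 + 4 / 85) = 40008 / 6409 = 6.24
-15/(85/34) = -6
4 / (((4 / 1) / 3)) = 3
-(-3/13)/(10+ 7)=3/221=0.01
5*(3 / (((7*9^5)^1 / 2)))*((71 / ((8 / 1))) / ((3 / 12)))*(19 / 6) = 6745 / 826686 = 0.01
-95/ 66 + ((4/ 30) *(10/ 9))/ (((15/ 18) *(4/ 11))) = -941/ 990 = -0.95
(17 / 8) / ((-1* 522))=-0.00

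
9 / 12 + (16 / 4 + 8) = 51 / 4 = 12.75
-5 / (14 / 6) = -15 / 7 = -2.14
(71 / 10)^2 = 5041 / 100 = 50.41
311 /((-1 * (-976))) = 311 /976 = 0.32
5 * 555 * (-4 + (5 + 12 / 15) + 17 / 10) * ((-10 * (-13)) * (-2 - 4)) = -7575750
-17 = -17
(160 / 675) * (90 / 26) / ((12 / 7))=56 / 117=0.48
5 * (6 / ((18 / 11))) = 55 / 3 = 18.33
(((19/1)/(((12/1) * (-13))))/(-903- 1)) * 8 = 19/17628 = 0.00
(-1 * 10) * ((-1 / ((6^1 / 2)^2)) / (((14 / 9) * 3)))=5 / 21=0.24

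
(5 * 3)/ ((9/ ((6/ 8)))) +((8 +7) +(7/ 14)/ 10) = 163/ 10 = 16.30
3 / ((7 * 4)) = 3 / 28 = 0.11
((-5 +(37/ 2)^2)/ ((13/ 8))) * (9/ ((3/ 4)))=32376/ 13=2490.46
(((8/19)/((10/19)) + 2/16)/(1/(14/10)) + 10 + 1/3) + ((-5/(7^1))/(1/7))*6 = -11023/600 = -18.37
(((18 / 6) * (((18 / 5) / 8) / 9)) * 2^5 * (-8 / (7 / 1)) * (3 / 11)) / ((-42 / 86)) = 8256 / 2695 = 3.06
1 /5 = 0.20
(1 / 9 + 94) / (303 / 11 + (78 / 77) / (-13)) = 65219 / 19035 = 3.43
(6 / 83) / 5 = 0.01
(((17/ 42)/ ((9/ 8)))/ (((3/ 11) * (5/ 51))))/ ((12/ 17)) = 54043/ 2835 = 19.06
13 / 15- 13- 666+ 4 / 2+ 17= -9887 / 15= -659.13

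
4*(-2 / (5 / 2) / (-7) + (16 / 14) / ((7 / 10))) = 1712 / 245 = 6.99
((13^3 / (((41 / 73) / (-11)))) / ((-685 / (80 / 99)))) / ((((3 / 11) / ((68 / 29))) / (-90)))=-19194398080 / 488679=-39278.13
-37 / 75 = -0.49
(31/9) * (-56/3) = -1736/27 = -64.30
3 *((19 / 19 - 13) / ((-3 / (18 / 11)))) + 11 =337 / 11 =30.64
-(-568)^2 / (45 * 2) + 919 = -119957 / 45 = -2665.71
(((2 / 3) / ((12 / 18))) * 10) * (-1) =-10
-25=-25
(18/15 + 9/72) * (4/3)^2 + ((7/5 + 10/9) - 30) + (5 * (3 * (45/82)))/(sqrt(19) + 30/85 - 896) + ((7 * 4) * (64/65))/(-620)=-482388066920026/19152270704775 - 13005 * sqrt(19)/1267313198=-25.19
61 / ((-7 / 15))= -915 / 7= -130.71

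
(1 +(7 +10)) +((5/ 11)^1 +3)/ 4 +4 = 503/ 22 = 22.86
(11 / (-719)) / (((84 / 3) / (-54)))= 297 / 10066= 0.03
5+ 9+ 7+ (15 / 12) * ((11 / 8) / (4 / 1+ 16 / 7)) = 2723 / 128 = 21.27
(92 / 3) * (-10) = -920 / 3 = -306.67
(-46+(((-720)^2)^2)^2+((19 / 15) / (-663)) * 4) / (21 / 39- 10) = -718232013559037951999542454 / 94095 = -7633051847165502439019.53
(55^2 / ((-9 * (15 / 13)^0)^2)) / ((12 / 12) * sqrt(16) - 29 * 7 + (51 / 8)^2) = -38720 / 164187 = -0.24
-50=-50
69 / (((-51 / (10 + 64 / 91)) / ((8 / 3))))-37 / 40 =-7340357 / 185640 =-39.54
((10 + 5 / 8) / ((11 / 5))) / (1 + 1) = 2.41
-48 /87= -16 /29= -0.55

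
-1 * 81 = -81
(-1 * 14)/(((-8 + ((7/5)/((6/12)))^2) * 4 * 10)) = 35/16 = 2.19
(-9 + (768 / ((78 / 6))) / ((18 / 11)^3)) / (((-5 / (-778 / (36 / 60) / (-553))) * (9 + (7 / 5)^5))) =-2459209375 / 16819912278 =-0.15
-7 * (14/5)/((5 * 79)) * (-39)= 3822/1975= 1.94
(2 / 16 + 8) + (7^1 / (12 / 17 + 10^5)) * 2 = 8.13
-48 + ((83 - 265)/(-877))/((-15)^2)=-9471418/197325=-48.00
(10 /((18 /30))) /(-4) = -25 /6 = -4.17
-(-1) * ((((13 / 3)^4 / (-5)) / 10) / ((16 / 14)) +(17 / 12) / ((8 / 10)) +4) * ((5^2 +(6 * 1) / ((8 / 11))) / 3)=-215327 / 48600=-4.43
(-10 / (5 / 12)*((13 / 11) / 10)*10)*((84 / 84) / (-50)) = 156 / 275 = 0.57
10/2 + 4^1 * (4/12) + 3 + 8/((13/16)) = 748/39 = 19.18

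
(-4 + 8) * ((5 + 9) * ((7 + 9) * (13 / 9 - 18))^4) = 1808893637820416 / 6561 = 275703953333.40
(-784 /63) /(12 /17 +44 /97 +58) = -92344 /438993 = -0.21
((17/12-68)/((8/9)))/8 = -2397/256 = -9.36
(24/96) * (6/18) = 1/12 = 0.08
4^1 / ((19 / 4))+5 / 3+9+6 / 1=998 / 57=17.51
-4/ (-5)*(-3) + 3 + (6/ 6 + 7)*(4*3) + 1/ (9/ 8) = 97.49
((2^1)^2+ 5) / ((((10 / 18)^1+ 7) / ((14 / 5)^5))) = 10890936 / 53125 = 205.01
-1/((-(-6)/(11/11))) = -1/6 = -0.17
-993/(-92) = 10.79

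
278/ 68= 139/ 34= 4.09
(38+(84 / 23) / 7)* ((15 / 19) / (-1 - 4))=-2658 / 437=-6.08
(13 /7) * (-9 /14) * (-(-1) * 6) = -351 /49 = -7.16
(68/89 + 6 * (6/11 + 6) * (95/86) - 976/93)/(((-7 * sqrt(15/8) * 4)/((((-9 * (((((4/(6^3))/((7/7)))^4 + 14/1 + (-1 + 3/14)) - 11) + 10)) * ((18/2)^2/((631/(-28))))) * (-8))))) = 19156546968132580 * sqrt(30)/37819020644559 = 2774.39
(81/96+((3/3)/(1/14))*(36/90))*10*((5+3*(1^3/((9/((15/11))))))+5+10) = 231975/176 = 1318.04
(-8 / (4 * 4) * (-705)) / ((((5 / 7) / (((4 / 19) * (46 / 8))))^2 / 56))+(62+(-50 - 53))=102262103 / 1805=56654.90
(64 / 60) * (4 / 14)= 32 / 105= 0.30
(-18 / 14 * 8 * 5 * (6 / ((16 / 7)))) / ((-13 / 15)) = 2025 / 13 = 155.77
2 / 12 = 1 / 6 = 0.17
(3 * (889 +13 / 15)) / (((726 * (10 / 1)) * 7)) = 3337 / 63525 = 0.05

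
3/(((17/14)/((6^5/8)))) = 40824/17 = 2401.41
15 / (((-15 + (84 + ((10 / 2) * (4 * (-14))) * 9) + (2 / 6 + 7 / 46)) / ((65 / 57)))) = -44850 / 6425249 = -0.01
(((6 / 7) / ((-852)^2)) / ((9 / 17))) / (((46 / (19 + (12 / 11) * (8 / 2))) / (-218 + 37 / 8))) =-2485961 / 10284607872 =-0.00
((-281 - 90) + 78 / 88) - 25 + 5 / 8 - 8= -402.49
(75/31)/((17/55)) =7.83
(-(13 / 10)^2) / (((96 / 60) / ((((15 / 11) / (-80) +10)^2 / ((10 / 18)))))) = -4695401529 / 24780800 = -189.48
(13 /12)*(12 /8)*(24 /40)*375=2925 /8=365.62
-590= -590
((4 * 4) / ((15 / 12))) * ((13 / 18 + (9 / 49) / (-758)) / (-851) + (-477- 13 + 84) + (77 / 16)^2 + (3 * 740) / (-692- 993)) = -4713975629978159 / 958665847860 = -4917.22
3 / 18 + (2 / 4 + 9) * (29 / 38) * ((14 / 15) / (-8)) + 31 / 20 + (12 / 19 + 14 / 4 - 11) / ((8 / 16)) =-58669 / 4560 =-12.87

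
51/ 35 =1.46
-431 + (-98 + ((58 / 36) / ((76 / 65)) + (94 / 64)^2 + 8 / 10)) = -459354569 / 875520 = -524.66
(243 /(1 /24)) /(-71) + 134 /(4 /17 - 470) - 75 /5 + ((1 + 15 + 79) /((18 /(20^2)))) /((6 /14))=12320047690 /2551527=4828.50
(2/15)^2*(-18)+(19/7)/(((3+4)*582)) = -227669/712950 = -0.32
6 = 6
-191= -191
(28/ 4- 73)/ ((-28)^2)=-33/ 392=-0.08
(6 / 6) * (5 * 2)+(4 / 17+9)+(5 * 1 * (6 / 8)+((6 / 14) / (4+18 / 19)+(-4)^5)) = -22392763 / 22372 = -1000.93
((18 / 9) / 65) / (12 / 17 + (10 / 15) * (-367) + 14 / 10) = -102 / 804089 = -0.00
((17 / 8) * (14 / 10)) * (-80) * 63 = -14994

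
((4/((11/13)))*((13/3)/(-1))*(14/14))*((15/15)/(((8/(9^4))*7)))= -2400.02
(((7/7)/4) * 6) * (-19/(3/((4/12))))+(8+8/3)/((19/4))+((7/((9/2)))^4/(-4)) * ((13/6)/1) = -3061093/747954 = -4.09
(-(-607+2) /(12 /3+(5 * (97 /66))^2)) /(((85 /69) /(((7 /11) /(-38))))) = -11571714 /81605627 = -0.14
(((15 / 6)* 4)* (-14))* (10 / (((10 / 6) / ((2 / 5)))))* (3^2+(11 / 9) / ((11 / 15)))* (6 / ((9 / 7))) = -50176 / 3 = -16725.33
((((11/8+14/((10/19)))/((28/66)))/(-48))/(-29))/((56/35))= 12309/415744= 0.03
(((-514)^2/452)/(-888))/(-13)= 66049/1304472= 0.05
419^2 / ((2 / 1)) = 175561 / 2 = 87780.50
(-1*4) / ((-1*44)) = 1 / 11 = 0.09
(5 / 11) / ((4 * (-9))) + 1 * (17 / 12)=139 / 99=1.40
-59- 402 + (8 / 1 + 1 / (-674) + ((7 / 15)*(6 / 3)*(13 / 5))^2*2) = -1672790723 / 3791250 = -441.22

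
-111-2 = -113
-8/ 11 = -0.73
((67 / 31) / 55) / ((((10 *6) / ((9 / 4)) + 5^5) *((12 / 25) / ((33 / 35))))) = 201 / 8206940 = 0.00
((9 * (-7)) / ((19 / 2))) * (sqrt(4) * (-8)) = 2016 / 19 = 106.11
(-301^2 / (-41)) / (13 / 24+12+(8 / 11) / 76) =454454616 / 2581237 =176.06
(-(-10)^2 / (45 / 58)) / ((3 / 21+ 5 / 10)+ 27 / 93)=-100688 / 729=-138.12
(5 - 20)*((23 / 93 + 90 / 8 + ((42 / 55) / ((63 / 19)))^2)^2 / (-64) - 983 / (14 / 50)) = 17935374120053761927 / 340381464192000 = 52691.98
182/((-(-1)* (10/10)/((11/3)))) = 2002/3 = 667.33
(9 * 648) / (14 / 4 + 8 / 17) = 7344 / 5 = 1468.80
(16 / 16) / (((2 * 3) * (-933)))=-1 / 5598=-0.00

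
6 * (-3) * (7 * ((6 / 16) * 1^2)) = -189 / 4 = -47.25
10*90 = 900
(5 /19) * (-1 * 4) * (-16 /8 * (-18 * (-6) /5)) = 864 /19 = 45.47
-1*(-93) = 93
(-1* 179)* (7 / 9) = -1253 / 9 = -139.22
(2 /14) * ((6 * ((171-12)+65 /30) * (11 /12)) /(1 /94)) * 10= 2499695 /21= 119033.10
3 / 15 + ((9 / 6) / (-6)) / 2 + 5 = 203 / 40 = 5.08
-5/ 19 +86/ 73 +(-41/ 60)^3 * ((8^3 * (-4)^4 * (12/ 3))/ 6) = -391537828367/ 14043375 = -27880.61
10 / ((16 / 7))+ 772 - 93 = 5467 / 8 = 683.38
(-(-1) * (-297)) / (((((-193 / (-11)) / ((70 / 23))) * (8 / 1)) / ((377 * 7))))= -301756455 / 17756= -16994.62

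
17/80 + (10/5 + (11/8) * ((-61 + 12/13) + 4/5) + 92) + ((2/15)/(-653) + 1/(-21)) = 60178421/4753840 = 12.66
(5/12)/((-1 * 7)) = -5/84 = -0.06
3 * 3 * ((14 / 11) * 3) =378 / 11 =34.36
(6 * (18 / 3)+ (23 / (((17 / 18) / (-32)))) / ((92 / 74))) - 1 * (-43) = -9313 / 17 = -547.82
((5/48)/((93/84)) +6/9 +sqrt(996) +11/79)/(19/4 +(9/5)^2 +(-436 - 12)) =-200 * sqrt(249)/44001 - 661225/323275347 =-0.07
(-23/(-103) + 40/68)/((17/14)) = 19894/29767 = 0.67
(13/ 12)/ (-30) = -13/ 360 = -0.04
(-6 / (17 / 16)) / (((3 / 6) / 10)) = -1920 / 17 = -112.94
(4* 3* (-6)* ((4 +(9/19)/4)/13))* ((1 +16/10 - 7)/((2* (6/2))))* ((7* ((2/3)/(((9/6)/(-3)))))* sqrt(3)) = -192808* sqrt(3)/1235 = -270.41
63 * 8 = 504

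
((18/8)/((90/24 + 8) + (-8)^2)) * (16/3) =16/101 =0.16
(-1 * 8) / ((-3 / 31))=248 / 3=82.67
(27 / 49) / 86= 27 / 4214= 0.01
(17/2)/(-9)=-17/18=-0.94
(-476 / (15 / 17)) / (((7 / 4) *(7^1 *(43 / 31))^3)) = -137753584 / 409063515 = -0.34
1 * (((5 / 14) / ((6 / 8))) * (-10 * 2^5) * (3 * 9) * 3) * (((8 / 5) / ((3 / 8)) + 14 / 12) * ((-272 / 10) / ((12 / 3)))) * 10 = 31921920 / 7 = 4560274.29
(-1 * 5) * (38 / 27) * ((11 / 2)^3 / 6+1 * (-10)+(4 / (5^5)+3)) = -59081773 / 405000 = -145.88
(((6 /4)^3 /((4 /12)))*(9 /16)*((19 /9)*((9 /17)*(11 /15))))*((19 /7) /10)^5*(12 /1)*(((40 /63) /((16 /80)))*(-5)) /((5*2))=-41917879971 /320005280000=-0.13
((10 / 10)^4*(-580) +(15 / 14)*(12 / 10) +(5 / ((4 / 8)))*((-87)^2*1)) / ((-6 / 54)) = -4732011 / 7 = -676001.57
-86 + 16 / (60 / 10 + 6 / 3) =-84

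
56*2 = 112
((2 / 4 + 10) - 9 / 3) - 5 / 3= 35 / 6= 5.83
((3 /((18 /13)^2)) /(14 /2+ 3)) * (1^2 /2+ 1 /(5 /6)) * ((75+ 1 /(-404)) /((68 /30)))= 5120531 /581760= 8.80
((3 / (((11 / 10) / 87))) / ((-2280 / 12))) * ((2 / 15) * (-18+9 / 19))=57942 / 19855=2.92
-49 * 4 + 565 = 369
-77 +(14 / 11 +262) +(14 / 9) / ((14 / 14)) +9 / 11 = 18676 / 99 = 188.65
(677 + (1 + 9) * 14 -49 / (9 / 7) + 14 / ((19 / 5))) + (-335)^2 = 19324295 / 171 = 113007.57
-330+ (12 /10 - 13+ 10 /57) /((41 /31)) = -3958753 /11685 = -338.79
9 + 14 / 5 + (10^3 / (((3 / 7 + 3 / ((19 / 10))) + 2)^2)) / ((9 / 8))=858411259 / 12784005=67.15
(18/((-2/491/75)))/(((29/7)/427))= -990629325/29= -34159631.90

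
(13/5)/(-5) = -13/25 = -0.52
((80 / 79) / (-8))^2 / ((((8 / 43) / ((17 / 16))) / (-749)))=-13687975 / 199712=-68.54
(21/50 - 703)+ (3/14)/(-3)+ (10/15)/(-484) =-89272039/127050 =-702.65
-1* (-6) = 6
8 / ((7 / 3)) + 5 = 59 / 7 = 8.43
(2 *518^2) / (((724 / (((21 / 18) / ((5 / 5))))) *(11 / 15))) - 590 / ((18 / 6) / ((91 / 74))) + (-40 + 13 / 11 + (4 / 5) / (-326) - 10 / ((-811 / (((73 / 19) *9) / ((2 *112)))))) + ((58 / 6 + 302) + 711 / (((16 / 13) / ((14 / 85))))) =6898077673588816661 / 5284370345709840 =1305.37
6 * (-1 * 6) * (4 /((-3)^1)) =48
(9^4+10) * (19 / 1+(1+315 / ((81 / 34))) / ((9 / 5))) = 49505914 / 81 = 611184.12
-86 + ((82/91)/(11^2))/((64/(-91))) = -333033/3872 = -86.01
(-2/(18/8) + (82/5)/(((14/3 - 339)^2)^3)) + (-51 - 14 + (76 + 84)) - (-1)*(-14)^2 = 13291759490580869245097/45816099354740642805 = 290.11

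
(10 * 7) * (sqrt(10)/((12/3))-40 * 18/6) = -8400+ 35 * sqrt(10)/2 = -8344.66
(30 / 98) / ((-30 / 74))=-37 / 49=-0.76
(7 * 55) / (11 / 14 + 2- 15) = -5390 / 171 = -31.52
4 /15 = 0.27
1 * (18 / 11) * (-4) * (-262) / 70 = 9432 / 385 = 24.50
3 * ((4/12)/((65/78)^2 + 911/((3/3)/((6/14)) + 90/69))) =9036/2269199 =0.00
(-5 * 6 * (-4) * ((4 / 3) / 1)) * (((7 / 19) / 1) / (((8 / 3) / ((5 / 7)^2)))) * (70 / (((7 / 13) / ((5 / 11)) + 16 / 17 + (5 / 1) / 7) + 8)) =14503125 / 199139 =72.83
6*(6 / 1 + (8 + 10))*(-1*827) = -119088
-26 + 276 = 250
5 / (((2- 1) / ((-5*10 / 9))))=-250 / 9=-27.78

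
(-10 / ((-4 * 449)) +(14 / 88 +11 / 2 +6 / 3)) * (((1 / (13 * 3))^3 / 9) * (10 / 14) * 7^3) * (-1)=-37098635 / 10547155476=-0.00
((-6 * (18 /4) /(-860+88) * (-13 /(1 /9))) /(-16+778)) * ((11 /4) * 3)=-0.04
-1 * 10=-10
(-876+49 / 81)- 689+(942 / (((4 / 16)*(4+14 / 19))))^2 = 1278185716 / 2025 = 631202.82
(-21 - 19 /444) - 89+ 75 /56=-675701 /6216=-108.70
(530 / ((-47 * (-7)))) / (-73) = -530 / 24017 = -0.02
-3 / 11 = -0.27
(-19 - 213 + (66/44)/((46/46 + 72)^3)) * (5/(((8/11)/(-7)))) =69493995725/6224272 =11165.00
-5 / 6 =-0.83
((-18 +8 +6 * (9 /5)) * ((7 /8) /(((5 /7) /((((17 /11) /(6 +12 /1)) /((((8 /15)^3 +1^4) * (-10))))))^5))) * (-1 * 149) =3780118429674969375 /292661828220827499736180736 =0.00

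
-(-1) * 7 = 7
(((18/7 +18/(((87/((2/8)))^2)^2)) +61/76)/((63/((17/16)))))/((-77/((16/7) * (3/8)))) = -6215811760181/9812827367304192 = -0.00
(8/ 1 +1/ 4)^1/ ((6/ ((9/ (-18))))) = -11/ 16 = -0.69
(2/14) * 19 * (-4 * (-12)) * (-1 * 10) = -9120/7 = -1302.86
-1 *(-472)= 472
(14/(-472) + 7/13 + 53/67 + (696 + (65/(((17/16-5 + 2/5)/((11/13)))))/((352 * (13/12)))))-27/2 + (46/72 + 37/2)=184001511905/261775566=702.90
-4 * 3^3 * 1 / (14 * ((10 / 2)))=-54 / 35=-1.54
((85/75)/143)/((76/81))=459/54340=0.01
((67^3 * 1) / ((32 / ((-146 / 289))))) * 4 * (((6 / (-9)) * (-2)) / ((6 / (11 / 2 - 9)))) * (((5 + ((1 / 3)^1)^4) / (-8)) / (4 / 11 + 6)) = -49027075867 / 33708960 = -1454.42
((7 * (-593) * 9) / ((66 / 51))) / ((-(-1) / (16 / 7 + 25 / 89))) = -145075671 / 1958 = -74093.81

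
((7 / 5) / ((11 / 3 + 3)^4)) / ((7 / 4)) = 81 / 200000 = 0.00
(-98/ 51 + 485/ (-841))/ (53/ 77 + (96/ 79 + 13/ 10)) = -6518116990/ 8358126279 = -0.78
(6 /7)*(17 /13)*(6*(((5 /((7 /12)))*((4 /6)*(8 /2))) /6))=16320 /637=25.62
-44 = -44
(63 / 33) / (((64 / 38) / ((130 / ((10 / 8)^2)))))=5187 / 55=94.31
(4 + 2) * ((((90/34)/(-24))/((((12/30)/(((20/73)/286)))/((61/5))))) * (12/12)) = -13725/709852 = -0.02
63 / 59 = 1.07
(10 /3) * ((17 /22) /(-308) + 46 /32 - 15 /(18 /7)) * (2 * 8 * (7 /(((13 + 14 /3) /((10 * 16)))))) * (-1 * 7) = 2002772800 /19239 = 104099.63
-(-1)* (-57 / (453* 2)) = -19 / 302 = -0.06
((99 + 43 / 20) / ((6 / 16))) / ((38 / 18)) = 12138 / 95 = 127.77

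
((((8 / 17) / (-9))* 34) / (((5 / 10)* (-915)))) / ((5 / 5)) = 32 / 8235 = 0.00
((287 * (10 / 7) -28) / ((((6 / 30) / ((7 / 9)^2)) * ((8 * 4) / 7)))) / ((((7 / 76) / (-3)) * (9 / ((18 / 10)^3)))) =-533463 / 100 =-5334.63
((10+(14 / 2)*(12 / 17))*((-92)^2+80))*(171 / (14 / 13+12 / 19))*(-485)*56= -1244766208008960 / 3587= -347021524396.14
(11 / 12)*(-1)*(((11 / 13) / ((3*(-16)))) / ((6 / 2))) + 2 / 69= 17759 / 516672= 0.03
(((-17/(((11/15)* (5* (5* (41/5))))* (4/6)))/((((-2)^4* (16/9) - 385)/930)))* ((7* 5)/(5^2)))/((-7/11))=-128061/131569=-0.97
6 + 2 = 8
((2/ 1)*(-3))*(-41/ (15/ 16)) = 1312/ 5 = 262.40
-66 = -66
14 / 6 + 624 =1879 / 3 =626.33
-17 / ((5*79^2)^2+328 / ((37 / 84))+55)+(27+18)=1621298452411 / 36028854512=45.00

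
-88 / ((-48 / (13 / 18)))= 143 / 108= 1.32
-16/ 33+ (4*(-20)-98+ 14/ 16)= -177.61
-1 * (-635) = 635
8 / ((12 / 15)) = 10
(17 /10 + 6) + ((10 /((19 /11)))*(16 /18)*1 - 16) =-5393 /1710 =-3.15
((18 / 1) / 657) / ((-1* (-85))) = 2 / 6205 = 0.00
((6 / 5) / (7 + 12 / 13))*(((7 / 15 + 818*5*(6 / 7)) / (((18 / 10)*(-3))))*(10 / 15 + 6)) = -38287496 / 58401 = -655.60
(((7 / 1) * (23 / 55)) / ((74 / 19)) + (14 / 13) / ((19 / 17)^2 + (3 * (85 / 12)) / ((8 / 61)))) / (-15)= -60575797079 / 1198424992050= -0.05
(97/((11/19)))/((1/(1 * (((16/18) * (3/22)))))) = 7372/363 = 20.31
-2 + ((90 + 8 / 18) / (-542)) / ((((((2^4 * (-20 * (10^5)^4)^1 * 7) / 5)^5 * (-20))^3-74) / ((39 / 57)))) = -2.00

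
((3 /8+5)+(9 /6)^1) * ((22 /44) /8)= 55 /128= 0.43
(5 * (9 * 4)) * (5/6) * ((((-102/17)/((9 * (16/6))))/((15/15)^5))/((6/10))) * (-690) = 43125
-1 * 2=-2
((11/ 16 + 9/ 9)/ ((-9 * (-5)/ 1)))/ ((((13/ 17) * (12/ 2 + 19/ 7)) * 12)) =119/ 253760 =0.00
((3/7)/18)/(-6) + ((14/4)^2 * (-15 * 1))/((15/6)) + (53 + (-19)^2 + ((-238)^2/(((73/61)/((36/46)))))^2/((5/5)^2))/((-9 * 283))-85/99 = -397193417560320581/737156669172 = -538818.18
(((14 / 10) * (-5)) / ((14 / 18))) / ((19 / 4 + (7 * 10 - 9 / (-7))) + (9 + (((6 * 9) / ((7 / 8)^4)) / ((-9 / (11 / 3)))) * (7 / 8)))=-1372 / 7957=-0.17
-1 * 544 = -544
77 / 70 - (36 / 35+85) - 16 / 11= -13303 / 154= -86.38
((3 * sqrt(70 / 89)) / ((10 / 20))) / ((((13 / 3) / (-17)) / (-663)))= 15606 * sqrt(6230) / 89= 13840.30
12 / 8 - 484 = -965 / 2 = -482.50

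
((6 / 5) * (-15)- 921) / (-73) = 939 / 73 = 12.86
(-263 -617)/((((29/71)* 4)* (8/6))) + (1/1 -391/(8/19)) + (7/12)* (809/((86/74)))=-27699043/29928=-925.52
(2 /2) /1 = 1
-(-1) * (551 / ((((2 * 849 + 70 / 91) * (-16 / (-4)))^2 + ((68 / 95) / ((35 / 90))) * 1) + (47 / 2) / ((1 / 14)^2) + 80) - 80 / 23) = -415173564449375 / 119362809252538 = -3.48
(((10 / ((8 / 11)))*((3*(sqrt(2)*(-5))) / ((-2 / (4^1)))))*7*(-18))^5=-1517163833510406210937500*sqrt(2)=-2145593669692372846140567.00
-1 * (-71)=71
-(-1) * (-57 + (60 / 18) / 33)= -5633 / 99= -56.90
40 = 40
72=72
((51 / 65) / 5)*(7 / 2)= 357 / 650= 0.55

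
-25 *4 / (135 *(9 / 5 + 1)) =-0.26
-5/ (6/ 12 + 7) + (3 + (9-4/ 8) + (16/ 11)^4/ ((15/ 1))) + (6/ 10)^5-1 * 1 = 934233651/ 91506250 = 10.21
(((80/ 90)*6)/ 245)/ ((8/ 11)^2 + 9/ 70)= 3872/ 116949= 0.03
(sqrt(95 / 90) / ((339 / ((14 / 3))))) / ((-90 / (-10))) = 7 *sqrt(38) / 27459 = 0.00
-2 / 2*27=-27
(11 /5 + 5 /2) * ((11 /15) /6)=517 /900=0.57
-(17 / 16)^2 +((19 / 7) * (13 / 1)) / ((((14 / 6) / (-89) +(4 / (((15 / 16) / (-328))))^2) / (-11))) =-79354170097733 / 70280629298432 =-1.13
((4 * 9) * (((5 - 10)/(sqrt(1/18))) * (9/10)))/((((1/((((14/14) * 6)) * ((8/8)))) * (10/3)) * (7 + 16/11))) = -16038 * sqrt(2)/155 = -146.33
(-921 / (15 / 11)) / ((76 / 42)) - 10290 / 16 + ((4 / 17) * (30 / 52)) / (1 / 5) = -170595903 / 167960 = -1015.69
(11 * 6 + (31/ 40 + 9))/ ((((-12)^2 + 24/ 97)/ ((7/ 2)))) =2058049/ 1119360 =1.84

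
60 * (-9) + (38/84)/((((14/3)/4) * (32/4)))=-539.95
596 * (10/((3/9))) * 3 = 53640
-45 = -45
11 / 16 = 0.69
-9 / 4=-2.25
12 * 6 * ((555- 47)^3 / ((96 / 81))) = 7964113104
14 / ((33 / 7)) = 98 / 33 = 2.97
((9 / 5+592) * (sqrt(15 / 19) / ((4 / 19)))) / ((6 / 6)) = 2969 * sqrt(285) / 20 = 2506.12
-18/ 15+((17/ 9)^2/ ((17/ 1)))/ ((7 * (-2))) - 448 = -2547049/ 5670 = -449.21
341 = 341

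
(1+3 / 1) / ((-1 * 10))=-2 / 5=-0.40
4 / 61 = 0.07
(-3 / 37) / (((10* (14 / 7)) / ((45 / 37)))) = -27 / 5476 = -0.00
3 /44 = 0.07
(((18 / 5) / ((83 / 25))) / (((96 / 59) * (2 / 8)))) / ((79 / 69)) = 61065 / 26228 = 2.33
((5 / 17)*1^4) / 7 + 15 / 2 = 1795 / 238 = 7.54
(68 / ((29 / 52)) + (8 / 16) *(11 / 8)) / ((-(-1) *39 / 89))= 1687885 / 6032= 279.82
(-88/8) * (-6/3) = 22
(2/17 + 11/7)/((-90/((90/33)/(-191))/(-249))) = -16683/250019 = -0.07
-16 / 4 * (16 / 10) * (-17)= 544 / 5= 108.80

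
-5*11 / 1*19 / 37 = -1045 / 37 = -28.24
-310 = -310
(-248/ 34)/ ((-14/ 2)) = 124/ 119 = 1.04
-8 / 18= -4 / 9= -0.44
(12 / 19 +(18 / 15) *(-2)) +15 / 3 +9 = 1162 / 95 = 12.23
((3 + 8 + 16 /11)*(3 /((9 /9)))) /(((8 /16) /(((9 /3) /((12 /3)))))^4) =33291 /176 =189.15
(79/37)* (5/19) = 395/703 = 0.56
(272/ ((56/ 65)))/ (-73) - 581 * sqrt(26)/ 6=-581 * sqrt(26)/ 6 - 2210/ 511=-498.08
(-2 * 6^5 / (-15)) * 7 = 36288 / 5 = 7257.60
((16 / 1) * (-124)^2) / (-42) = -123008 / 21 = -5857.52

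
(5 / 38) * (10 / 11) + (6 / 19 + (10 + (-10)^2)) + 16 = 26425 / 209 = 126.44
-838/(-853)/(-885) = -838/754905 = -0.00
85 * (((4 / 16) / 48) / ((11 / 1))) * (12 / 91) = 85 / 16016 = 0.01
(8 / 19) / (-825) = -8 / 15675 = -0.00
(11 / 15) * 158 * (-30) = -3476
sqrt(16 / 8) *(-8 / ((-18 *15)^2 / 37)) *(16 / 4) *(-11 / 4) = 814 *sqrt(2) / 18225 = 0.06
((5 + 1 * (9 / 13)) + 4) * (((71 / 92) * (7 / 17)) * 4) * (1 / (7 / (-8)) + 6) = 17892 / 299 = 59.84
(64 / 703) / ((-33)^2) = 64 / 765567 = 0.00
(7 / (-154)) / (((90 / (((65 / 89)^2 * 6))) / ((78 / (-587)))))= 10985 / 51145897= 0.00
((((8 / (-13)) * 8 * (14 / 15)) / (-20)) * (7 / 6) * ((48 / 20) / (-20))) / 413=-112 / 1438125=-0.00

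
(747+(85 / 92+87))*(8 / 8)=76813 / 92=834.92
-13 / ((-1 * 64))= 13 / 64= 0.20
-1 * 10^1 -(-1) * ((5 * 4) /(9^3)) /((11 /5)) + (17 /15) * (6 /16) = -3067277 /320760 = -9.56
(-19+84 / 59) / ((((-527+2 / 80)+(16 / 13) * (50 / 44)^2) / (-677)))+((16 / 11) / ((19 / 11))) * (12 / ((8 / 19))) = 2636166992 / 1950378753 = 1.35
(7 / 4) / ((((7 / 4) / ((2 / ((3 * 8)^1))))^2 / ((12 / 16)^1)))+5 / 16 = 53 / 168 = 0.32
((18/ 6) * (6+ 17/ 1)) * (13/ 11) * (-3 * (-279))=750789/ 11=68253.55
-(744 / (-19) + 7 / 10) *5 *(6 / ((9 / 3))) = 384.58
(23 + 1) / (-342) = -4 / 57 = -0.07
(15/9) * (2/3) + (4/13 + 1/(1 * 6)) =371/234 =1.59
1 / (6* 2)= 1 / 12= 0.08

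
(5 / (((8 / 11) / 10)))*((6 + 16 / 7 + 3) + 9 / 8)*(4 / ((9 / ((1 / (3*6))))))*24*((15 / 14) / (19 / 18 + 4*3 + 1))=86875 / 2254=38.54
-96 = -96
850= 850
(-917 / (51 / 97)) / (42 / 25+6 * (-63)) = 317675 / 68544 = 4.63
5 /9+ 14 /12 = 31 /18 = 1.72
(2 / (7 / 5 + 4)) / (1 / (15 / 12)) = 25 / 54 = 0.46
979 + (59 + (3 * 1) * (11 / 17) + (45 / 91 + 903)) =3006495 / 1547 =1943.44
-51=-51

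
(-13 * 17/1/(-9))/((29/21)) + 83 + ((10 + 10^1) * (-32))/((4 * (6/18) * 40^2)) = 100.48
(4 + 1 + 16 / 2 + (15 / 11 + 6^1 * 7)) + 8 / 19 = 11868 / 209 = 56.78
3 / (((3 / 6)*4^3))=3 / 32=0.09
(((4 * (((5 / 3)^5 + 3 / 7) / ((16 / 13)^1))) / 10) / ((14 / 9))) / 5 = 73463 / 132300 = 0.56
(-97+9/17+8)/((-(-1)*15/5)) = -1504/51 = -29.49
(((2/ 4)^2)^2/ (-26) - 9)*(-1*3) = 11235/ 416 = 27.01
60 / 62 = 0.97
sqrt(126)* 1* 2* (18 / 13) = 108* sqrt(14) / 13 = 31.08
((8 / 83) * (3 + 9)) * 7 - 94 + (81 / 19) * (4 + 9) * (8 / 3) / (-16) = -300073 / 3154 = -95.14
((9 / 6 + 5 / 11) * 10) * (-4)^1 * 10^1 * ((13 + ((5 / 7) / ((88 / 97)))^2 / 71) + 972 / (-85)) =-774687383595 / 629754664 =-1230.14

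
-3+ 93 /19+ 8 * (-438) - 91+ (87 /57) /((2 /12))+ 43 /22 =-1497273 /418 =-3581.99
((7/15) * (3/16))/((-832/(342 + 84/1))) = -1491/33280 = -0.04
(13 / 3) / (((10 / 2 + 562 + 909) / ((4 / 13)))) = 1 / 1107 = 0.00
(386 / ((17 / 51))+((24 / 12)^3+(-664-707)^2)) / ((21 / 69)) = 43258561 / 7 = 6179794.43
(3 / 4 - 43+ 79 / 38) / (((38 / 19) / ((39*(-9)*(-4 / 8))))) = -1071603 / 304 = -3525.01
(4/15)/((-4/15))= -1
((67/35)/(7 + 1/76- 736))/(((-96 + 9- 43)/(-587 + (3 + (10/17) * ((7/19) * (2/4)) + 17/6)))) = -75448097/6428133075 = -0.01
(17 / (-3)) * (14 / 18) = -119 / 27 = -4.41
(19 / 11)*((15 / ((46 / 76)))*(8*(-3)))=-259920 / 253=-1027.35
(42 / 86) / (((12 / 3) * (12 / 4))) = 0.04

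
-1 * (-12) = 12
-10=-10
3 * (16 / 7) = 48 / 7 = 6.86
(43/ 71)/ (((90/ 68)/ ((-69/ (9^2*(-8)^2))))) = -16813/ 2760480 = -0.01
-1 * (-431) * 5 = 2155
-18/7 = -2.57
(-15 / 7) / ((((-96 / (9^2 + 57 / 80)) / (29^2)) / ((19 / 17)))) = 104454723 / 60928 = 1714.40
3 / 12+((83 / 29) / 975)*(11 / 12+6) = 45857 / 169650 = 0.27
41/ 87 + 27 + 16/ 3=2854/ 87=32.80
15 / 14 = 1.07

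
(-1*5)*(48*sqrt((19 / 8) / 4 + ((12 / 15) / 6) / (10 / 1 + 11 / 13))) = -2*sqrt(19277990) / 47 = -186.84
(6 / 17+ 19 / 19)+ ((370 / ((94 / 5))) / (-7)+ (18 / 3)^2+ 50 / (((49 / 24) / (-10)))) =-8235670 / 39151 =-210.36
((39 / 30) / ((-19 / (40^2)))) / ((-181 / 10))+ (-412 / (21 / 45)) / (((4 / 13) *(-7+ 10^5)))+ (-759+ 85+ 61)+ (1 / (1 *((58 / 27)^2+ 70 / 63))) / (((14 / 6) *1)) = -2032600978412993 / 3349122278362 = -606.91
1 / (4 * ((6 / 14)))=7 / 12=0.58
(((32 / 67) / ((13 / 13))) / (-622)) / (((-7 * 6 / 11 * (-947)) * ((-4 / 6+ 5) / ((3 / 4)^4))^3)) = -52612659 / 636419058289344512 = -0.00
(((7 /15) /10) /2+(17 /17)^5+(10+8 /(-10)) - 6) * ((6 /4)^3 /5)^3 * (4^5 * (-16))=-66502296 /3125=-21280.73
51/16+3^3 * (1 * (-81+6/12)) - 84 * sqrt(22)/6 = -34725/16 - 14 * sqrt(22) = -2235.98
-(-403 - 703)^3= 1352899016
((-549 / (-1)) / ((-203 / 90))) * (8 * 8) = -3162240 / 203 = -15577.54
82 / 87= 0.94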